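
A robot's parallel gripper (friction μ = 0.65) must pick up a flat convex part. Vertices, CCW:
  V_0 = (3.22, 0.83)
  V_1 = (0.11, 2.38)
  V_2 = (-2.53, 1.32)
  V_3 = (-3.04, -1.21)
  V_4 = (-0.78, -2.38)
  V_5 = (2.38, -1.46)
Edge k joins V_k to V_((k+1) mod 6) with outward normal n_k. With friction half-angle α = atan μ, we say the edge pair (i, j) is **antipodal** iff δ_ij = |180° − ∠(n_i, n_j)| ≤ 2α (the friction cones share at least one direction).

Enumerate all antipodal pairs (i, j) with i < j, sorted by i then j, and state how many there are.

α = atan 0.65 = 33.02°;  2α = 66.05°
n_0 = (+0.4461, +0.8950)
n_1 = (-0.3726, +0.9280)
n_2 = (-0.9803, +0.1976)
n_3 = (-0.4597, -0.8881)
n_4 = (+0.2795, -0.9601)
n_5 = (+0.9388, -0.3444)
  (0,1): δ = 131.63°  ·
  (0,2): δ = 74.91°  ·
  (0,3): δ = 0.88°  ✓
  (0,4): δ = 42.72°  ✓
  (0,5): δ = 96.35°  ·
  (1,2): δ = 123.27°  ·
  (1,3): δ = 49.25°  ✓
  (1,4): δ = 5.64°  ✓
  (1,5): δ = 47.98°  ✓
  (2,3): δ = 105.97°  ·
  (2,4): δ = 62.37°  ✓
  (2,5): δ = 8.75°  ✓
  (3,4): δ = 136.40°  ·
  (3,5): δ = 82.77°  ·
  (4,5): δ = 126.38°  ·
antipodal pairs: 7

count = 7; pairs: (0,3), (0,4), (1,3), (1,4), (1,5), (2,4), (2,5)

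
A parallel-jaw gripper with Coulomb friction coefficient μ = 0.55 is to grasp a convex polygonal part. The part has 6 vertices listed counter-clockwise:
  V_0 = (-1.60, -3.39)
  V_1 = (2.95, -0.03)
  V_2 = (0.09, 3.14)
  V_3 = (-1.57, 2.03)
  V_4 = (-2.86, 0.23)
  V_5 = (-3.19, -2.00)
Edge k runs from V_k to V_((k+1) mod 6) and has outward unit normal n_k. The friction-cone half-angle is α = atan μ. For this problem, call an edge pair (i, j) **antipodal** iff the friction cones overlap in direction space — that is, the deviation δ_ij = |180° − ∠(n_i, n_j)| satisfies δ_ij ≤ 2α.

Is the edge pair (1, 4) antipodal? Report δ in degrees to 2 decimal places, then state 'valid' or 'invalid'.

α = atan 0.55 = 28.81°;  2α = 57.62°
edge 1: e_1 = (-2.86, +3.17);  n_1 = (+0.7425, +0.6699)
edge 4: e_4 = (-0.33, -2.23);  n_4 = (-0.9892, +0.1464)
∠(n_1, n_4) = 129.53°
δ = |180° − 129.53°| = 50.47°
50.47° ≤ 2α = 57.62°  →  valid

δ = 50.47°, valid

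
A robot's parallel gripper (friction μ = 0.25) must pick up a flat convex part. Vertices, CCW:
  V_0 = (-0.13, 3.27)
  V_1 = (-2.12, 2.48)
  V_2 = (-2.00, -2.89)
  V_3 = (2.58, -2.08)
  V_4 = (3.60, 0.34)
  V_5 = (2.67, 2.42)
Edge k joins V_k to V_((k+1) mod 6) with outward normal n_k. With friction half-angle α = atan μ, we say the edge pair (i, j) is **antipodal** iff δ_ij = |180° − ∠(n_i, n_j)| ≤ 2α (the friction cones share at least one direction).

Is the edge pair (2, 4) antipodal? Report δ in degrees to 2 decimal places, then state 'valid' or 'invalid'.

α = atan 0.25 = 14.04°;  2α = 28.07°
edge 2: e_2 = (+4.58, +0.81);  n_2 = (+0.1742, -0.9847)
edge 4: e_4 = (-0.93, +2.08);  n_4 = (+0.9129, +0.4082)
∠(n_2, n_4) = 104.06°
δ = |180° − 104.06°| = 75.94°
75.94° > 2α = 28.07°  →  invalid

δ = 75.94°, invalid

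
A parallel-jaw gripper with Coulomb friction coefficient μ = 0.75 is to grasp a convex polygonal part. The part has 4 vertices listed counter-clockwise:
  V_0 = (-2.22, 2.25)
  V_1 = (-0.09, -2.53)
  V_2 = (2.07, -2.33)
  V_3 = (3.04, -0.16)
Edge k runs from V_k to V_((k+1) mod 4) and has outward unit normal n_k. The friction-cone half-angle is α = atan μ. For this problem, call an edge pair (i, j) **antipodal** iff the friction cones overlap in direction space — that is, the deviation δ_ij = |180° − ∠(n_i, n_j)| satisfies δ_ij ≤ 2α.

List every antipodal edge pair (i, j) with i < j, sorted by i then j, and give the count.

α = atan 0.75 = 36.87°;  2α = 73.74°
n_0 = (-0.9134, -0.4070)
n_1 = (+0.0922, -0.9957)
n_2 = (+0.9129, -0.4081)
n_3 = (+0.4165, +0.9091)
  (0,1): δ = 108.73°  ·
  (0,2): δ = 48.10°  ✓
  (0,3): δ = 41.37°  ✓
  (1,2): δ = 119.37°  ·
  (1,3): δ = 29.91°  ✓
  (2,3): δ = 90.53°  ·
antipodal pairs: 3

count = 3; pairs: (0,2), (0,3), (1,3)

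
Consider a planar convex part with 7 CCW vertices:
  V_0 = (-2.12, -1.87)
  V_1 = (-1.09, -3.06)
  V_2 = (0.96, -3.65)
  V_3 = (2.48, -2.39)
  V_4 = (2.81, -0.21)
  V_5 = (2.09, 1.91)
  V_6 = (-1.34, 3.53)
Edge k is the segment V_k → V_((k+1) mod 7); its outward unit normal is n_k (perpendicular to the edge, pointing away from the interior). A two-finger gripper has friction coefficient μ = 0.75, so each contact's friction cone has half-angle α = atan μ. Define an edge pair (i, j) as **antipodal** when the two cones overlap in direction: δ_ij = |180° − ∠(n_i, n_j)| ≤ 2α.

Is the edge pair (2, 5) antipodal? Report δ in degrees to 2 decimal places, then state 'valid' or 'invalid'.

α = atan 0.75 = 36.87°;  2α = 73.74°
edge 2: e_2 = (+1.52, +1.26);  n_2 = (+0.6382, -0.7699)
edge 5: e_5 = (-3.43, +1.62);  n_5 = (+0.4271, +0.9042)
∠(n_2, n_5) = 115.06°
δ = |180° − 115.06°| = 64.94°
64.94° ≤ 2α = 73.74°  →  valid

δ = 64.94°, valid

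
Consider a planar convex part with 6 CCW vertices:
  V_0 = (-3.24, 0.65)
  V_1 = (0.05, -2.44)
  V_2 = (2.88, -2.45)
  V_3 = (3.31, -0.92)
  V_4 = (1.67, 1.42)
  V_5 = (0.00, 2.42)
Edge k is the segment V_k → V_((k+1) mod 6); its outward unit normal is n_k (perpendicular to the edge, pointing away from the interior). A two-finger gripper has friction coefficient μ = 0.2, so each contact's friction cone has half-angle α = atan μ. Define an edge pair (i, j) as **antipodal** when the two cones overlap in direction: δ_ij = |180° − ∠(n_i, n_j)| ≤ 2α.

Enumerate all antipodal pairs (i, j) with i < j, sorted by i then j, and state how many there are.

α = atan 0.2 = 11.31°;  2α = 22.62°
n_0 = (-0.6846, -0.7289)
n_1 = (-0.0035, -1.0000)
n_2 = (+0.9627, -0.2706)
n_3 = (+0.8189, +0.5739)
n_4 = (+0.5137, +0.8579)
n_5 = (-0.4794, +0.8776)
  (0,1): δ = 137.00°  ·
  (0,2): δ = 62.49°  ·
  (0,3): δ = 11.77°  ✓
  (0,4): δ = 12.29°  ✓
  (0,5): δ = 71.85°  ·
  (1,2): δ = 105.50°  ·
  (1,3): δ = 54.77°  ·
  (1,4): δ = 30.71°  ·
  (1,5): δ = 28.85°  ·
  (2,3): δ = 129.28°  ·
  (2,4): δ = 105.22°  ·
  (2,5): δ = 45.65°  ·
  (3,4): δ = 155.94°  ·
  (3,5): δ = 96.38°  ·
  (4,5): δ = 120.44°  ·
antipodal pairs: 2

count = 2; pairs: (0,3), (0,4)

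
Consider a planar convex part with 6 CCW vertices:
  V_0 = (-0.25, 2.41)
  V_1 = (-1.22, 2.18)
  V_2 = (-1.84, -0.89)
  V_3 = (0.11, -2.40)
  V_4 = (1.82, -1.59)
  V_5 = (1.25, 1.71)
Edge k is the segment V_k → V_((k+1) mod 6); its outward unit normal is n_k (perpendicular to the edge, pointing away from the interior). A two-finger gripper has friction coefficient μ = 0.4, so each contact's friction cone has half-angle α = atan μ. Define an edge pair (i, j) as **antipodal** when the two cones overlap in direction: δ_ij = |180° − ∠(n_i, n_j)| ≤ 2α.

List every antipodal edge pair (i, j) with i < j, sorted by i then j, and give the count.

count = 4; pairs: (0,3), (1,4), (2,4), (2,5)

α = atan 0.4 = 21.80°;  2α = 43.60°
n_0 = (-0.2307, +0.9730)
n_1 = (-0.9802, +0.1980)
n_2 = (-0.6123, -0.7907)
n_3 = (+0.4281, -0.9037)
n_4 = (+0.9854, +0.1702)
n_5 = (+0.4229, +0.9062)
  (0,1): δ = 114.76°  ·
  (0,2): δ = 51.09°  ·
  (0,3): δ = 12.01°  ✓
  (0,4): δ = 86.46°  ·
  (0,5): δ = 141.64°  ·
  (1,2): δ = 116.34°  ·
  (1,3): δ = 53.24°  ·
  (1,4): δ = 21.22°  ✓
  (1,5): δ = 76.40°  ·
  (2,3): δ = 116.90°  ·
  (2,4): δ = 42.45°  ✓
  (2,5): δ = 12.74°  ✓
  (3,4): δ = 105.55°  ·
  (3,5): δ = 50.36°  ·
  (4,5): δ = 124.82°  ·
antipodal pairs: 4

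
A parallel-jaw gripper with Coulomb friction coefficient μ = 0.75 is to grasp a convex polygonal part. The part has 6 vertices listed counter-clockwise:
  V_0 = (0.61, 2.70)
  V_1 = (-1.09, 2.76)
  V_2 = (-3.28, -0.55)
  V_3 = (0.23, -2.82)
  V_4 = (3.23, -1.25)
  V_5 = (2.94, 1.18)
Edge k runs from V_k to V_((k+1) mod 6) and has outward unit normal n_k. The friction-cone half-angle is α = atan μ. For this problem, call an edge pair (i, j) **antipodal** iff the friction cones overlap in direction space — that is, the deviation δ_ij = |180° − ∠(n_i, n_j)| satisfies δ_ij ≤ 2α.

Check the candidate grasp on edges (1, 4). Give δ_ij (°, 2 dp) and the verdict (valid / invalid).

α = atan 0.75 = 36.87°;  2α = 73.74°
edge 1: e_1 = (-2.19, -3.31);  n_1 = (-0.8340, +0.5518)
edge 4: e_4 = (-0.29, +2.43);  n_4 = (+0.9930, +0.1185)
∠(n_1, n_4) = 139.70°
δ = |180° − 139.70°| = 40.30°
40.30° ≤ 2α = 73.74°  →  valid

δ = 40.30°, valid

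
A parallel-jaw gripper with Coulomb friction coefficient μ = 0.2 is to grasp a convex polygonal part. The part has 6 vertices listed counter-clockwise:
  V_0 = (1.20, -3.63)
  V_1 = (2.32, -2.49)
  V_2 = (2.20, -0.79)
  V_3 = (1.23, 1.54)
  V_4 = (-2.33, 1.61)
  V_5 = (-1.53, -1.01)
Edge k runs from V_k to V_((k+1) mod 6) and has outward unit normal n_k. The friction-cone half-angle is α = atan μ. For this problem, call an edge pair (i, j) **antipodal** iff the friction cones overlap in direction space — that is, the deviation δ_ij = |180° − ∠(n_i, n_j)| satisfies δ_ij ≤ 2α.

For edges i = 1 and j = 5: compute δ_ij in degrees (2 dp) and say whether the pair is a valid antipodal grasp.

α = atan 0.2 = 11.31°;  2α = 22.62°
edge 1: e_1 = (-0.12, +1.70);  n_1 = (+0.9975, +0.0704)
edge 5: e_5 = (+2.73, -2.62);  n_5 = (-0.6924, -0.7215)
∠(n_1, n_5) = 137.86°
δ = |180° − 137.86°| = 42.14°
42.14° > 2α = 22.62°  →  invalid

δ = 42.14°, invalid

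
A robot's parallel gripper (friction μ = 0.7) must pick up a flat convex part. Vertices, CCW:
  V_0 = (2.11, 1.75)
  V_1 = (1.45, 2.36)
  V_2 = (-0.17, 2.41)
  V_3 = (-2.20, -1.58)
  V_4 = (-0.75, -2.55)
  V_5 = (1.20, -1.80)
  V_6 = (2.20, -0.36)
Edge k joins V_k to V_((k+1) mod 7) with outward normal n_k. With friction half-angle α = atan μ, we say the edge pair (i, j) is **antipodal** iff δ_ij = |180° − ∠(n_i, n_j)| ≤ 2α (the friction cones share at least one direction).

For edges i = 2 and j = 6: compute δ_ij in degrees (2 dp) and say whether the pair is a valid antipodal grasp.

δ = 29.41°, valid

α = atan 0.7 = 34.99°;  2α = 69.98°
edge 2: e_2 = (-2.03, -3.99);  n_2 = (-0.8913, +0.4535)
edge 6: e_6 = (-0.09, +2.11);  n_6 = (+0.9991, +0.0426)
∠(n_2, n_6) = 150.59°
δ = |180° − 150.59°| = 29.41°
29.41° ≤ 2α = 69.98°  →  valid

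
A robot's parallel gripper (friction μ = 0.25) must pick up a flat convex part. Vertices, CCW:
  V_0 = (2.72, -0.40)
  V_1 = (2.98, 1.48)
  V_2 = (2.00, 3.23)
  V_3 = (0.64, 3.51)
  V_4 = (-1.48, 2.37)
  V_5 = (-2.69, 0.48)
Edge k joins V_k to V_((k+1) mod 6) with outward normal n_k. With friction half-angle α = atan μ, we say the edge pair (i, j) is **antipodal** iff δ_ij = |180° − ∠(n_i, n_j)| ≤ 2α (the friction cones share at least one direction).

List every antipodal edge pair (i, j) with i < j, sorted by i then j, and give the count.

α = atan 0.25 = 14.04°;  2α = 28.07°
n_0 = (+0.9906, -0.1370)
n_1 = (+0.8725, +0.4886)
n_2 = (+0.2017, +0.9795)
n_3 = (-0.4736, +0.8807)
n_4 = (-0.8422, +0.5392)
n_5 = (-0.1606, -0.9870)
  (0,1): δ = 142.88°  ·
  (0,2): δ = 93.76°  ·
  (0,3): δ = 53.86°  ·
  (0,4): δ = 24.75°  ✓
  (0,5): δ = 88.64°  ·
  (1,2): δ = 130.88°  ·
  (1,3): δ = 90.98°  ·
  (1,4): δ = 61.88°  ·
  (1,5): δ = 51.51°  ·
  (2,3): δ = 140.10°  ·
  (2,4): δ = 110.99°  ·
  (2,5): δ = 2.39°  ✓
  (3,4): δ = 150.90°  ·
  (3,5): δ = 37.51°  ·
  (4,5): δ = 66.61°  ·
antipodal pairs: 2

count = 2; pairs: (0,4), (2,5)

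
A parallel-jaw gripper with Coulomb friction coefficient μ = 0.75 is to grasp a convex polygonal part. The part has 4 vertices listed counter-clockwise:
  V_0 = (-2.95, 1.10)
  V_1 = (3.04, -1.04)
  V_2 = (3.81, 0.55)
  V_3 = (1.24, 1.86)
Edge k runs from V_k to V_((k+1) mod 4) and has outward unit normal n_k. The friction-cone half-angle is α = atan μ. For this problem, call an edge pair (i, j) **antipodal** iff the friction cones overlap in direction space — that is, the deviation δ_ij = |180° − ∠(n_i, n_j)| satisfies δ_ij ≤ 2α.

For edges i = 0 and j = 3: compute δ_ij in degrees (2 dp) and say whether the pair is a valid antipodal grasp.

δ = 29.94°, valid

α = atan 0.75 = 36.87°;  2α = 73.74°
edge 0: e_0 = (+5.99, -2.14);  n_0 = (-0.3364, -0.9417)
edge 3: e_3 = (-4.19, -0.76);  n_3 = (-0.1785, +0.9839)
∠(n_0, n_3) = 150.06°
δ = |180° − 150.06°| = 29.94°
29.94° ≤ 2α = 73.74°  →  valid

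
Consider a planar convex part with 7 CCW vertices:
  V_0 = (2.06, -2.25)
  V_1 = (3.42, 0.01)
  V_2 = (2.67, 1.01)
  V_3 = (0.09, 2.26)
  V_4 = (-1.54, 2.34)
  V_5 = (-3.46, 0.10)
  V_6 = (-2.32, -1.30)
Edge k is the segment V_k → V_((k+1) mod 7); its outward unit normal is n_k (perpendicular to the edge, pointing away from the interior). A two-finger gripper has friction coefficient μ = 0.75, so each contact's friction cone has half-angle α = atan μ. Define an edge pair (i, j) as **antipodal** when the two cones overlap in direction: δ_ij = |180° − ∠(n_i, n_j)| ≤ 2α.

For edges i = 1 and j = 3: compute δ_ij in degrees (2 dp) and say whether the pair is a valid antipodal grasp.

α = atan 0.75 = 36.87°;  2α = 73.74°
edge 1: e_1 = (-0.75, +1.00);  n_1 = (+0.8000, +0.6000)
edge 3: e_3 = (-1.63, +0.08);  n_3 = (+0.0490, +0.9988)
∠(n_1, n_3) = 50.32°
δ = |180° − 50.32°| = 129.68°
129.68° > 2α = 73.74°  →  invalid

δ = 129.68°, invalid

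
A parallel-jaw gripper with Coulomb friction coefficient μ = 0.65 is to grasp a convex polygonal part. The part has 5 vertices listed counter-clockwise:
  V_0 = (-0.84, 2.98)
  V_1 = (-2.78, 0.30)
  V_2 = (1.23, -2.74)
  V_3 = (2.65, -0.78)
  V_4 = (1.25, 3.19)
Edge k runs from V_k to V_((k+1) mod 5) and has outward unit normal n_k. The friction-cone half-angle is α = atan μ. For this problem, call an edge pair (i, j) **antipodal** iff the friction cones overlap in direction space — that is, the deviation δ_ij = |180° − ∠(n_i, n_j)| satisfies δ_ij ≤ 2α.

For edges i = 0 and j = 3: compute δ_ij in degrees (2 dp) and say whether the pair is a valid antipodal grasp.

α = atan 0.65 = 33.02°;  2α = 66.05°
edge 0: e_0 = (-1.94, -2.68);  n_0 = (-0.8100, +0.5864)
edge 3: e_3 = (-1.40, +3.97);  n_3 = (+0.9431, +0.3326)
∠(n_0, n_3) = 124.68°
δ = |180° − 124.68°| = 55.32°
55.32° ≤ 2α = 66.05°  →  valid

δ = 55.32°, valid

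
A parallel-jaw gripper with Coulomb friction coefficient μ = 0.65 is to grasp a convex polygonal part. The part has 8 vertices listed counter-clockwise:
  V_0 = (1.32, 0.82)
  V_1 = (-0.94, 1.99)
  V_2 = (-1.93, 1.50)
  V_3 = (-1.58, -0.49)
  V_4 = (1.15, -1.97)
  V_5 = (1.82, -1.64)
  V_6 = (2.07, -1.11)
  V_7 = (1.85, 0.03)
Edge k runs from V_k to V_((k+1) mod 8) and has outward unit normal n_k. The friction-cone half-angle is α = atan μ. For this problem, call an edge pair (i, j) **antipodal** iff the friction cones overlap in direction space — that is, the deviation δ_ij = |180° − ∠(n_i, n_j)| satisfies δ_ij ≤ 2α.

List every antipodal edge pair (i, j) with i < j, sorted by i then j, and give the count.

α = atan 0.65 = 33.02°;  2α = 66.05°
n_0 = (+0.4597, +0.8881)
n_1 = (-0.4436, +0.8962)
n_2 = (-0.9849, -0.1732)
n_3 = (-0.4766, -0.8791)
n_4 = (+0.4418, -0.8971)
n_5 = (+0.9044, -0.4266)
n_6 = (+0.9819, +0.1895)
n_7 = (+0.8304, +0.5571)
  (0,1): δ = 126.30°  ·
  (0,2): δ = 52.65°  ✓
  (0,3): δ = 1.09°  ✓
  (0,4): δ = 53.59°  ✓
  (0,5): δ = 92.12°  ·
  (0,6): δ = 128.29°  ·
  (0,7): δ = 151.23°  ·
  (1,2): δ = 106.36°  ·
  (1,3): δ = 54.80°  ✓
  (1,4): δ = 0.11°  ✓
  (1,5): δ = 38.41°  ✓
  (1,6): δ = 74.59°  ·
  (1,7): δ = 97.52°  ·
  (2,3): δ = 128.44°  ·
  (2,4): δ = 73.75°  ·
  (2,5): δ = 35.23°  ✓
  (2,6): δ = 0.95°  ✓
  (2,7): δ = 23.88°  ✓
  (3,4): δ = 125.31°  ·
  (3,5): δ = 86.79°  ·
  (3,6): δ = 50.61°  ✓
  (3,7): δ = 27.68°  ✓
  (4,5): δ = 141.48°  ·
  (4,6): δ = 105.30°  ·
  (4,7): δ = 82.36°  ·
  (5,6): δ = 143.82°  ·
  (5,7): δ = 120.89°  ·
  (6,7): δ = 157.07°  ·
antipodal pairs: 11

count = 11; pairs: (0,2), (0,3), (0,4), (1,3), (1,4), (1,5), (2,5), (2,6), (2,7), (3,6), (3,7)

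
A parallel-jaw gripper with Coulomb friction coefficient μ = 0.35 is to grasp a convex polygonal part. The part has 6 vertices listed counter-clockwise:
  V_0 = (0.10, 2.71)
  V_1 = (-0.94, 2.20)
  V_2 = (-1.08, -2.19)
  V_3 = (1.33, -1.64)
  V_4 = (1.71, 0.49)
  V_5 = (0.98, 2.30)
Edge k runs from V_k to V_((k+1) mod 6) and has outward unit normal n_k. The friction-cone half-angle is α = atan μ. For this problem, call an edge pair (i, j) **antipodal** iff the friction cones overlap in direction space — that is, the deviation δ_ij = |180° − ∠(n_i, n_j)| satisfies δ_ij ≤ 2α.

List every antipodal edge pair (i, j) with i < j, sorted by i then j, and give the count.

count = 4; pairs: (0,2), (1,3), (1,4), (2,5)

α = atan 0.35 = 19.29°;  2α = 38.58°
n_0 = (-0.4403, +0.8979)
n_1 = (-0.9995, +0.0319)
n_2 = (+0.2225, -0.9749)
n_3 = (+0.9845, -0.1756)
n_4 = (+0.9274, +0.3740)
n_5 = (+0.4223, +0.9064)
  (0,1): δ = 117.95°  ·
  (0,2): δ = 13.27°  ✓
  (0,3): δ = 53.76°  ·
  (0,4): δ = 85.84°  ·
  (0,5): δ = 128.90°  ·
  (1,2): δ = 75.32°  ·
  (1,3): δ = 8.29°  ✓
  (1,4): δ = 23.79°  ✓
  (1,5): δ = 66.85°  ·
  (2,3): δ = 112.97°  ·
  (2,4): δ = 80.89°  ·
  (2,5): δ = 37.84°  ✓
  (3,4): δ = 147.92°  ·
  (3,5): δ = 104.87°  ·
  (4,5): δ = 136.95°  ·
antipodal pairs: 4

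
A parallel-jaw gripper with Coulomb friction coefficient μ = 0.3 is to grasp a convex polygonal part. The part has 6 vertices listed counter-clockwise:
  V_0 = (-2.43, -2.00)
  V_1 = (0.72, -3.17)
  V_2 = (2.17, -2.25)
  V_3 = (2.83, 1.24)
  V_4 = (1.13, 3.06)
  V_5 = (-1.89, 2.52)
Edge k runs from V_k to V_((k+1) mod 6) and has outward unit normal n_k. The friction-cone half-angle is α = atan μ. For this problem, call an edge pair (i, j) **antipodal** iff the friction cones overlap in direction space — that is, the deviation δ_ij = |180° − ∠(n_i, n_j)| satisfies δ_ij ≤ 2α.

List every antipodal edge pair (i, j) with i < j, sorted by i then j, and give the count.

α = atan 0.3 = 16.70°;  2α = 33.40°
n_0 = (-0.3482, -0.9374)
n_1 = (+0.5357, -0.8444)
n_2 = (+0.9826, -0.1858)
n_3 = (+0.7308, +0.6826)
n_4 = (-0.1760, +0.9844)
n_5 = (-0.9929, +0.1186)
  (0,1): δ = 127.23°  ·
  (0,2): δ = 80.33°  ·
  (0,3): δ = 26.58°  ✓
  (0,4): δ = 30.51°  ✓
  (0,5): δ = 103.56°  ·
  (1,2): δ = 133.10°  ·
  (1,3): δ = 79.35°  ·
  (1,4): δ = 22.26°  ✓
  (1,5): δ = 50.79°  ·
  (2,3): δ = 126.24°  ·
  (2,4): δ = 69.15°  ·
  (2,5): δ = 3.90°  ✓
  (3,4): δ = 122.91°  ·
  (3,5): δ = 49.86°  ·
  (4,5): δ = 106.95°  ·
antipodal pairs: 4

count = 4; pairs: (0,3), (0,4), (1,4), (2,5)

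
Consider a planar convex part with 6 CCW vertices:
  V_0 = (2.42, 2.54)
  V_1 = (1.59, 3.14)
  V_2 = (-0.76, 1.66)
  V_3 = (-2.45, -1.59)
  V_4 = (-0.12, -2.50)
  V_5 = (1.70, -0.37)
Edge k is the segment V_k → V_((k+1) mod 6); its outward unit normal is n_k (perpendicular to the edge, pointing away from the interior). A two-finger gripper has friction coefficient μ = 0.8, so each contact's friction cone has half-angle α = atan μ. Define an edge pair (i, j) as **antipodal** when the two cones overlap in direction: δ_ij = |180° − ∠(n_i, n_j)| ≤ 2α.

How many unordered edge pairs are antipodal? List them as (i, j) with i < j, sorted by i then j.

α = atan 0.8 = 38.66°;  2α = 77.32°
n_0 = (+0.5858, +0.8104)
n_1 = (-0.5329, +0.8462)
n_2 = (-0.8872, +0.4614)
n_3 = (-0.3638, -0.9315)
n_4 = (+0.7603, -0.6496)
n_5 = (+0.9707, -0.2402)
  (0,1): δ = 111.93°  ·
  (0,2): δ = 81.61°  ·
  (0,3): δ = 14.53°  ✓
  (0,4): δ = 85.35°  ·
  (0,5): δ = 111.97°  ·
  (1,2): δ = 149.68°  ·
  (1,3): δ = 53.54°  ✓
  (1,4): δ = 17.29°  ✓
  (1,5): δ = 43.90°  ✓
  (2,3): δ = 83.86°  ·
  (2,4): δ = 13.04°  ✓
  (2,5): δ = 13.58°  ✓
  (3,4): δ = 109.18°  ·
  (3,5): δ = 82.56°  ·
  (4,5): δ = 153.38°  ·
antipodal pairs: 6

count = 6; pairs: (0,3), (1,3), (1,4), (1,5), (2,4), (2,5)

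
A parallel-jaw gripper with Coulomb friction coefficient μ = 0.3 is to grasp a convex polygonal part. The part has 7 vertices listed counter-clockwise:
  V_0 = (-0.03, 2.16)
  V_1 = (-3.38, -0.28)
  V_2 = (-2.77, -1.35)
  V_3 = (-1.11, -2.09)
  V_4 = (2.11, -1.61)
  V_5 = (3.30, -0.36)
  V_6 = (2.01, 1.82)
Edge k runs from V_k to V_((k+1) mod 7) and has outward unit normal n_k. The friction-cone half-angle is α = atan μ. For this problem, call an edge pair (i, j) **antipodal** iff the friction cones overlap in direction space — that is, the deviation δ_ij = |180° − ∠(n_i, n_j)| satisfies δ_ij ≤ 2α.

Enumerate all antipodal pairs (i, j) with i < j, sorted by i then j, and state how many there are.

α = atan 0.3 = 16.70°;  2α = 33.40°
n_0 = (-0.5887, +0.8083)
n_1 = (-0.8687, -0.4953)
n_2 = (-0.4072, -0.9134)
n_3 = (+0.1474, -0.9891)
n_4 = (+0.7243, -0.6895)
n_5 = (+0.8606, +0.5093)
n_6 = (+0.1644, +0.9864)
  (0,1): δ = 96.38°  ·
  (0,2): δ = 60.09°  ·
  (0,3): δ = 27.59°  ✓
  (0,4): δ = 10.34°  ✓
  (0,5): δ = 84.55°  ·
  (0,6): δ = 134.47°  ·
  (1,2): δ = 143.71°  ·
  (1,3): δ = 111.21°  ·
  (1,4): δ = 73.28°  ·
  (1,5): δ = 0.93°  ✓
  (1,6): δ = 50.85°  ·
  (2,3): δ = 147.49°  ·
  (2,4): δ = 109.56°  ·
  (2,5): δ = 35.36°  ·
  (2,6): δ = 14.56°  ✓
  (3,4): δ = 142.07°  ·
  (3,5): δ = 67.86°  ·
  (3,6): δ = 17.94°  ✓
  (4,5): δ = 105.79°  ·
  (4,6): δ = 55.87°  ·
  (5,6): δ = 130.08°  ·
antipodal pairs: 5

count = 5; pairs: (0,3), (0,4), (1,5), (2,6), (3,6)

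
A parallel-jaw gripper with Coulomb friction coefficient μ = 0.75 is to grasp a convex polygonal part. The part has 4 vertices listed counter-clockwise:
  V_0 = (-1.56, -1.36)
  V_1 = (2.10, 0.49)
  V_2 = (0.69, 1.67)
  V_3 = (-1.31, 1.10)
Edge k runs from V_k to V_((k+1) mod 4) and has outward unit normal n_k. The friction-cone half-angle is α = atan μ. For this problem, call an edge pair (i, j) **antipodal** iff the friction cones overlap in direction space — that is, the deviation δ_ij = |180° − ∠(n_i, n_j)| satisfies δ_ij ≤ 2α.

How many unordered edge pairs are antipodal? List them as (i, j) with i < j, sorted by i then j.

count = 4; pairs: (0,1), (0,2), (0,3), (1,3)

α = atan 0.75 = 36.87°;  2α = 73.74°
n_0 = (+0.4511, -0.8925)
n_1 = (+0.6418, +0.7669)
n_2 = (-0.2741, +0.9617)
n_3 = (-0.9949, +0.1011)
  (0,1): δ = 66.74°  ✓
  (0,2): δ = 10.91°  ✓
  (0,3): δ = 57.38°  ✓
  (1,2): δ = 124.17°  ·
  (1,3): δ = 55.88°  ✓
  (2,3): δ = 111.71°  ·
antipodal pairs: 4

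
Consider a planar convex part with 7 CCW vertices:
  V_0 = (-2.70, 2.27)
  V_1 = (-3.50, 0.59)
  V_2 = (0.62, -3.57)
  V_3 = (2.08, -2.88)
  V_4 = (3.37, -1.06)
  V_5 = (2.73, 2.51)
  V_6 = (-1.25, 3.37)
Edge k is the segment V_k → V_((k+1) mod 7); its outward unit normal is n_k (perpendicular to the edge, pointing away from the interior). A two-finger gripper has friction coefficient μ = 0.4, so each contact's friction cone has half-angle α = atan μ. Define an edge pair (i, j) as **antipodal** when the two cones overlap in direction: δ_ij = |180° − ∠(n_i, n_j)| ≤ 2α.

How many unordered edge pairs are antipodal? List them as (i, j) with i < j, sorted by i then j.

count = 8; pairs: (0,2), (0,3), (0,4), (1,4), (1,5), (2,5), (2,6), (3,6)

α = atan 0.4 = 21.80°;  2α = 43.60°
n_0 = (-0.9029, +0.4299)
n_1 = (-0.7105, -0.7037)
n_2 = (+0.4273, -0.9041)
n_3 = (+0.8158, -0.5783)
n_4 = (+0.9843, +0.1765)
n_5 = (+0.2112, +0.9774)
n_6 = (-0.6044, +0.7967)
  (0,1): δ = 109.81°  ·
  (0,2): δ = 39.24°  ✓
  (0,3): δ = 9.87°  ✓
  (0,4): δ = 35.63°  ✓
  (0,5): δ = 103.27°  ·
  (0,6): δ = 152.65°  ·
  (1,2): δ = 109.43°  ·
  (1,3): δ = 80.05°  ·
  (1,4): δ = 34.56°  ✓
  (1,5): δ = 33.08°  ✓
  (1,6): δ = 82.46°  ·
  (2,3): δ = 150.62°  ·
  (2,4): δ = 105.13°  ·
  (2,5): δ = 37.49°  ✓
  (2,6): δ = 11.89°  ✓
  (3,4): δ = 134.51°  ·
  (3,5): δ = 66.86°  ·
  (3,6): δ = 17.49°  ✓
  (4,5): δ = 112.36°  ·
  (4,6): δ = 62.98°  ·
  (5,6): δ = 130.62°  ·
antipodal pairs: 8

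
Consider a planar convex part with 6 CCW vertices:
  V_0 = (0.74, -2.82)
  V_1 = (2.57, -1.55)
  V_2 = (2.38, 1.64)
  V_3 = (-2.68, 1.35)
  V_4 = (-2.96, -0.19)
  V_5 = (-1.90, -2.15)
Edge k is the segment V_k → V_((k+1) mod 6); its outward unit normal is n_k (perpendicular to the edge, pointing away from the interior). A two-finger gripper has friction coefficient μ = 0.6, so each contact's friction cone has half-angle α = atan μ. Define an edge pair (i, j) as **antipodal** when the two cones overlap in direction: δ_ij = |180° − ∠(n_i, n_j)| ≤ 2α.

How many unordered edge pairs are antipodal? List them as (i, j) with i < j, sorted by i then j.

α = atan 0.6 = 30.96°;  2α = 61.93°
n_0 = (+0.5701, -0.8215)
n_1 = (+0.9982, +0.0595)
n_2 = (-0.0572, +0.9984)
n_3 = (-0.9839, +0.1789)
n_4 = (-0.8796, -0.4757)
n_5 = (-0.2460, -0.9693)
  (0,1): δ = 121.35°  ·
  (0,2): δ = 31.48°  ✓
  (0,3): δ = 44.93°  ✓
  (0,4): δ = 83.65°  ·
  (0,5): δ = 131.00°  ·
  (1,2): δ = 90.13°  ·
  (1,3): δ = 13.71°  ✓
  (1,4): δ = 25.00°  ✓
  (1,5): δ = 72.35°  ·
  (2,3): δ = 103.59°  ·
  (2,4): δ = 64.87°  ·
  (2,5): δ = 17.52°  ✓
  (3,4): δ = 141.29°  ·
  (3,5): δ = 93.94°  ·
  (4,5): δ = 132.65°  ·
antipodal pairs: 5

count = 5; pairs: (0,2), (0,3), (1,3), (1,4), (2,5)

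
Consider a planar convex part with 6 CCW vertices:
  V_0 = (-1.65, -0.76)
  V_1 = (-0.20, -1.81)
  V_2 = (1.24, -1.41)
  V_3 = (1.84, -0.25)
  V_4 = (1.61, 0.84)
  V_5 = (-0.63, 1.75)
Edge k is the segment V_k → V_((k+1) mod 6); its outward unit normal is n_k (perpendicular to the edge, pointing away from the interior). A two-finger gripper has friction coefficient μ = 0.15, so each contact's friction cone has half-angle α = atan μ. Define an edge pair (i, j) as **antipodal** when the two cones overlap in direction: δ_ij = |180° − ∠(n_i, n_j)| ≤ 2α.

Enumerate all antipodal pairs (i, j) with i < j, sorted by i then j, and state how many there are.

α = atan 0.15 = 8.53°;  2α = 17.06°
n_0 = (-0.5865, -0.8099)
n_1 = (+0.2676, -0.9635)
n_2 = (+0.8882, -0.4594)
n_3 = (+0.9785, +0.2065)
n_4 = (+0.3764, +0.9265)
n_5 = (-0.9264, +0.3765)
  (0,1): δ = 128.57°  ·
  (0,2): δ = 81.44°  ·
  (0,3): δ = 42.18°  ·
  (0,4): δ = 13.80°  ✓
  (0,5): δ = 103.79°  ·
  (1,2): δ = 132.87°  ·
  (1,3): δ = 93.61°  ·
  (1,4): δ = 37.63°  ·
  (1,5): δ = 52.36°  ·
  (2,3): δ = 140.73°  ·
  (2,4): δ = 84.76°  ·
  (2,5): δ = 5.23°  ✓
  (3,4): δ = 124.02°  ·
  (3,5): δ = 34.03°  ·
  (4,5): δ = 90.01°  ·
antipodal pairs: 2

count = 2; pairs: (0,4), (2,5)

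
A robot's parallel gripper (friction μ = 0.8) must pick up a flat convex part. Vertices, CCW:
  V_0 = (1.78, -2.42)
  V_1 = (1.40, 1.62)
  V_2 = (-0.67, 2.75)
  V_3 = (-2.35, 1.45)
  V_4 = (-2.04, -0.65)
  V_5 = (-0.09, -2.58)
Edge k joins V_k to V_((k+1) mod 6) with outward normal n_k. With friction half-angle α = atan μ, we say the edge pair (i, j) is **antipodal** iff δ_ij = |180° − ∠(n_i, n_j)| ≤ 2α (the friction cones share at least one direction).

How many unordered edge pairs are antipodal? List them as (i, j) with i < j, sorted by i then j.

α = atan 0.8 = 38.66°;  2α = 77.32°
n_0 = (+0.9956, +0.0936)
n_1 = (+0.4791, +0.8777)
n_2 = (-0.6120, +0.7909)
n_3 = (-0.9893, -0.1460)
n_4 = (-0.7035, -0.7107)
n_5 = (+0.0853, -0.9964)
  (0,1): δ = 124.00°  ·
  (0,2): δ = 57.64°  ✓
  (0,3): δ = 3.02°  ✓
  (0,4): δ = 39.92°  ✓
  (0,5): δ = 89.52°  ·
  (1,2): δ = 113.64°  ·
  (1,3): δ = 52.97°  ✓
  (1,4): δ = 16.07°  ✓
  (1,5): δ = 33.52°  ✓
  (2,3): δ = 119.34°  ·
  (2,4): δ = 82.44°  ·
  (2,5): δ = 32.84°  ✓
  (3,4): δ = 143.10°  ·
  (3,5): δ = 93.51°  ·
  (4,5): δ = 130.40°  ·
antipodal pairs: 7

count = 7; pairs: (0,2), (0,3), (0,4), (1,3), (1,4), (1,5), (2,5)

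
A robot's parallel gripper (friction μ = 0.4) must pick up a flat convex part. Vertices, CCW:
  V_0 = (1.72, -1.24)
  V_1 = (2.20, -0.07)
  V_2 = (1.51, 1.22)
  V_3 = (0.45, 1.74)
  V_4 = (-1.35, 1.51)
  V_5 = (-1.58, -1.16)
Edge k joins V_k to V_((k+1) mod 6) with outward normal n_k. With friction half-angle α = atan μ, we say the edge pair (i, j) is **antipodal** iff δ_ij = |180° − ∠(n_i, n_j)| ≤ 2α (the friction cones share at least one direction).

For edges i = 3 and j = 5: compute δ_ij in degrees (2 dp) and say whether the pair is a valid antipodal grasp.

δ = 8.67°, valid

α = atan 0.4 = 21.80°;  2α = 43.60°
edge 3: e_3 = (-1.80, -0.23);  n_3 = (-0.1267, +0.9919)
edge 5: e_5 = (+3.30, -0.08);  n_5 = (-0.0242, -0.9997)
∠(n_3, n_5) = 171.33°
δ = |180° − 171.33°| = 8.67°
8.67° ≤ 2α = 43.60°  →  valid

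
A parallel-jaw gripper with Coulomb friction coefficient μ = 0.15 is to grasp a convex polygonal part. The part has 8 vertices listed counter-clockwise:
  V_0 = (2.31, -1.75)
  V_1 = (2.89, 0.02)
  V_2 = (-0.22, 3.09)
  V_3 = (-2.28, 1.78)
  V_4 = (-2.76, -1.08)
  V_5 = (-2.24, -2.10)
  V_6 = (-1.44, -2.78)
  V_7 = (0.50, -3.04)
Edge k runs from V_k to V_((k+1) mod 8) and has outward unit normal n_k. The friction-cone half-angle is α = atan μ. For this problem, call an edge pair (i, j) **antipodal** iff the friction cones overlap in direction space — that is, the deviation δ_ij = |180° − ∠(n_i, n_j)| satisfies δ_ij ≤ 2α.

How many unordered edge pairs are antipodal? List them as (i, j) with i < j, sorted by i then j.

count = 3; pairs: (0,3), (1,5), (2,7)

α = atan 0.15 = 8.53°;  2α = 17.06°
n_0 = (+0.9503, -0.3114)
n_1 = (+0.7025, +0.7117)
n_2 = (-0.5366, +0.8438)
n_3 = (-0.9862, +0.1655)
n_4 = (-0.8909, -0.4542)
n_5 = (-0.6476, -0.7619)
n_6 = (-0.1328, -0.9911)
n_7 = (+0.5804, -0.8143)
  (0,1): δ = 116.49°  ·
  (0,2): δ = 39.40°  ·
  (0,3): δ = 8.62°  ✓
  (0,4): δ = 45.16°  ·
  (0,5): δ = 67.78°  ·
  (0,6): δ = 100.51°  ·
  (0,7): δ = 143.62°  ·
  (1,2): δ = 102.92°  ·
  (1,3): δ = 54.90°  ·
  (1,4): δ = 18.36°  ·
  (1,5): δ = 4.26°  ✓
  (1,6): δ = 37.00°  ·
  (1,7): δ = 80.11°  ·
  (2,3): δ = 131.98°  ·
  (2,4): δ = 95.44°  ·
  (2,5): δ = 72.82°  ·
  (2,6): δ = 40.09°  ·
  (2,7): δ = 3.02°  ✓
  (3,4): δ = 143.46°  ·
  (3,5): δ = 120.84°  ·
  (3,6): δ = 88.11°  ·
  (3,7): δ = 44.99°  ·
  (4,5): δ = 157.38°  ·
  (4,6): δ = 124.65°  ·
  (4,7): δ = 81.53°  ·
  (5,6): δ = 147.27°  ·
  (5,7): δ = 104.16°  ·
  (6,7): δ = 136.89°  ·
antipodal pairs: 3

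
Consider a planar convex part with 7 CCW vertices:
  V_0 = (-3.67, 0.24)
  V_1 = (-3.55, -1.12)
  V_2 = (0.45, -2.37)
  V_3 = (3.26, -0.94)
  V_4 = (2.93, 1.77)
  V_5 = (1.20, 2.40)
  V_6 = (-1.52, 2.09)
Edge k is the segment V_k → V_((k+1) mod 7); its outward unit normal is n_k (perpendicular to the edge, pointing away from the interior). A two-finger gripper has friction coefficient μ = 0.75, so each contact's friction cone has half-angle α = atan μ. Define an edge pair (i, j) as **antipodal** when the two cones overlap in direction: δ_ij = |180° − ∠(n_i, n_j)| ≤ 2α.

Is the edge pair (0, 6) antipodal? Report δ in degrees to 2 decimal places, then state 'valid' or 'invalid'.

α = atan 0.75 = 36.87°;  2α = 73.74°
edge 0: e_0 = (+0.12, -1.36);  n_0 = (-0.9961, -0.0879)
edge 6: e_6 = (-2.15, -1.85);  n_6 = (-0.6522, +0.7580)
∠(n_0, n_6) = 54.33°
δ = |180° − 54.33°| = 125.67°
125.67° > 2α = 73.74°  →  invalid

δ = 125.67°, invalid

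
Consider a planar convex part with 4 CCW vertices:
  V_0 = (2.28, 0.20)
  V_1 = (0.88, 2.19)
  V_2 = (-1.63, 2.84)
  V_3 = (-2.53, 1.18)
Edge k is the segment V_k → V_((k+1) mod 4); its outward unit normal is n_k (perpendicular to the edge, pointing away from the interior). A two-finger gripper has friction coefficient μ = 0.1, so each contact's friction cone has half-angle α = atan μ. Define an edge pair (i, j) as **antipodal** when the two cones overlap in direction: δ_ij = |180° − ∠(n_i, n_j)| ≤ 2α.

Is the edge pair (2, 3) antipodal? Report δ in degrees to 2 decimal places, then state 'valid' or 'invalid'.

δ = 73.05°, invalid

α = atan 0.1 = 5.71°;  2α = 11.42°
edge 2: e_2 = (-0.90, -1.66);  n_2 = (-0.8791, +0.4766)
edge 3: e_3 = (+4.81, -0.98);  n_3 = (-0.1996, -0.9799)
∠(n_2, n_3) = 106.95°
δ = |180° − 106.95°| = 73.05°
73.05° > 2α = 11.42°  →  invalid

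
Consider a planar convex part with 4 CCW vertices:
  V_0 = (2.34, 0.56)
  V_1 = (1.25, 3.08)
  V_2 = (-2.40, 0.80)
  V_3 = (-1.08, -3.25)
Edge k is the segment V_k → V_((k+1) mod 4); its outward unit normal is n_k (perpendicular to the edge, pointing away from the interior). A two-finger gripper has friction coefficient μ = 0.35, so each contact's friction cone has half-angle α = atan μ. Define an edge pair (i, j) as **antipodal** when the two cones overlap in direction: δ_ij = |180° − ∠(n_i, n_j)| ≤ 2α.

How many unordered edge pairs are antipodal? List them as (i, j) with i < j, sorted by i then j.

α = atan 0.35 = 19.29°;  2α = 38.58°
n_0 = (+0.9178, +0.3970)
n_1 = (-0.5298, +0.8481)
n_2 = (-0.9508, -0.3099)
n_3 = (+0.7442, -0.6680)
  (0,1): δ = 81.40°  ·
  (0,2): δ = 5.34°  ✓
  (0,3): δ = 114.70°  ·
  (1,2): δ = 103.94°  ·
  (1,3): δ = 16.10°  ✓
  (2,3): δ = 59.96°  ·
antipodal pairs: 2

count = 2; pairs: (0,2), (1,3)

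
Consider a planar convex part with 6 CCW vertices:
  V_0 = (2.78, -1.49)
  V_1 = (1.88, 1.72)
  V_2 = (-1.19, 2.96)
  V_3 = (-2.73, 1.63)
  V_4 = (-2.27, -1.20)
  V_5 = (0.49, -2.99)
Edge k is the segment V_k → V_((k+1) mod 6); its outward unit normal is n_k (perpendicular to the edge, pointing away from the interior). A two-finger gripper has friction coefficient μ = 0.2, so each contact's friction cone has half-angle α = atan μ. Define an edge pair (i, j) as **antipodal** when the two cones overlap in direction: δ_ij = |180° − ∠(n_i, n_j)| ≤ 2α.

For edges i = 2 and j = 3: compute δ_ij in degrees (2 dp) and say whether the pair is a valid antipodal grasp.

δ = 121.58°, invalid

α = atan 0.2 = 11.31°;  2α = 22.62°
edge 2: e_2 = (-1.54, -1.33);  n_2 = (-0.6536, +0.7568)
edge 3: e_3 = (+0.46, -2.83);  n_3 = (-0.9870, -0.1604)
∠(n_2, n_3) = 58.42°
δ = |180° − 58.42°| = 121.58°
121.58° > 2α = 22.62°  →  invalid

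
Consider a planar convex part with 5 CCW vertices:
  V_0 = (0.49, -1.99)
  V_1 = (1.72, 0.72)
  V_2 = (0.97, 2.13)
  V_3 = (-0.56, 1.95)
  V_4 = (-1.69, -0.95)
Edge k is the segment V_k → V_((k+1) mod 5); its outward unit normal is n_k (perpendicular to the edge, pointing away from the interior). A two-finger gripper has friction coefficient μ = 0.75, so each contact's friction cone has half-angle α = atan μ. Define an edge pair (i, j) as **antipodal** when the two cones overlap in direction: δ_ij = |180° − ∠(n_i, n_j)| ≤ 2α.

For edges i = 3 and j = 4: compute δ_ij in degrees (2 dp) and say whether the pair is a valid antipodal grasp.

α = atan 0.75 = 36.87°;  2α = 73.74°
edge 3: e_3 = (-1.13, -2.90);  n_3 = (-0.9318, +0.3631)
edge 4: e_4 = (+2.18, -1.04);  n_4 = (-0.4306, -0.9026)
∠(n_3, n_4) = 85.78°
δ = |180° − 85.78°| = 94.22°
94.22° > 2α = 73.74°  →  invalid

δ = 94.22°, invalid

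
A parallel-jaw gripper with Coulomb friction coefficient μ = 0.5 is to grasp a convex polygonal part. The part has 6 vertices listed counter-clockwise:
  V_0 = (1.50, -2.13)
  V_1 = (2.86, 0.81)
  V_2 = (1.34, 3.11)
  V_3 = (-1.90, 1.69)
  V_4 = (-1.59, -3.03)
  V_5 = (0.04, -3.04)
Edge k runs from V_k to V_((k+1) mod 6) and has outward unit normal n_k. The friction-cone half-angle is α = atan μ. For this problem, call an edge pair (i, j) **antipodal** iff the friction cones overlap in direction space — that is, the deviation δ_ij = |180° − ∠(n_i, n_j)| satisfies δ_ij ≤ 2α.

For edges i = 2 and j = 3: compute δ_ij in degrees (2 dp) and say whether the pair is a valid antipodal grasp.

δ = 109.91°, invalid

α = atan 0.5 = 26.57°;  2α = 53.13°
edge 2: e_2 = (-3.24, -1.42);  n_2 = (-0.4014, +0.9159)
edge 3: e_3 = (+0.31, -4.72);  n_3 = (-0.9979, -0.0655)
∠(n_2, n_3) = 70.09°
δ = |180° − 70.09°| = 109.91°
109.91° > 2α = 53.13°  →  invalid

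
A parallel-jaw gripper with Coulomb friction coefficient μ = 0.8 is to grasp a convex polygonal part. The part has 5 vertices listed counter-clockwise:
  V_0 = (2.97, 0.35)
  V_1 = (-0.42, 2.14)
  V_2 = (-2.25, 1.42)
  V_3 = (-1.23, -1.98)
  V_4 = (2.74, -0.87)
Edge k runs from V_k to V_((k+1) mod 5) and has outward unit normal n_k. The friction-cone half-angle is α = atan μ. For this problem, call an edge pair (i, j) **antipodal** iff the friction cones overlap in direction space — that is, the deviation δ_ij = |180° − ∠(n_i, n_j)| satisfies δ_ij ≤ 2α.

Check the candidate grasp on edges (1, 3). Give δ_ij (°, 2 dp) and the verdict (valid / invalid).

α = atan 0.8 = 38.66°;  2α = 77.32°
edge 1: e_1 = (-1.83, -0.72);  n_1 = (-0.3661, +0.9306)
edge 3: e_3 = (+3.97, +1.11);  n_3 = (+0.2693, -0.9631)
∠(n_1, n_3) = 174.14°
δ = |180° − 174.14°| = 5.86°
5.86° ≤ 2α = 77.32°  →  valid

δ = 5.86°, valid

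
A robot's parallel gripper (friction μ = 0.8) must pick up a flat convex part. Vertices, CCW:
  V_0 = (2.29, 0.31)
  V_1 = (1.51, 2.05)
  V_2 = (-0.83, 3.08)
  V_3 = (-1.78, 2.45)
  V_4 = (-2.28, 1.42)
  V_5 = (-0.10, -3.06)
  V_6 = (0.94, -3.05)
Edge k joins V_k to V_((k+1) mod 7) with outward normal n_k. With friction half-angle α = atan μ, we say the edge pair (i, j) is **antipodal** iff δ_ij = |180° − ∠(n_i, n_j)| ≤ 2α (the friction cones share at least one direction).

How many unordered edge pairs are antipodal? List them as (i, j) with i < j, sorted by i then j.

α = atan 0.8 = 38.66°;  2α = 77.32°
n_0 = (+0.9125, +0.4091)
n_1 = (+0.4029, +0.9153)
n_2 = (-0.5527, +0.8334)
n_3 = (-0.8996, +0.4367)
n_4 = (-0.8992, -0.4376)
n_5 = (+0.0096, -1.0000)
n_6 = (+0.9279, -0.3728)
  (0,1): δ = 137.90°  ·
  (0,2): δ = 80.59°  ·
  (0,3): δ = 50.04°  ✓
  (0,4): δ = 1.80°  ✓
  (0,5): δ = 66.41°  ✓
  (0,6): δ = 133.96°  ·
  (1,2): δ = 122.69°  ·
  (1,3): δ = 92.14°  ·
  (1,4): δ = 40.29°  ✓
  (1,5): δ = 24.31°  ✓
  (1,6): δ = 91.87°  ·
  (2,3): δ = 149.44°  ·
  (2,4): δ = 97.60°  ·
  (2,5): δ = 33.00°  ✓
  (2,6): δ = 34.56°  ✓
  (3,4): δ = 128.16°  ·
  (3,5): δ = 63.56°  ✓
  (3,6): δ = 4.00°  ✓
  (4,5): δ = 115.40°  ·
  (4,6): δ = 47.84°  ✓
  (5,6): δ = 112.44°  ·
antipodal pairs: 10

count = 10; pairs: (0,3), (0,4), (0,5), (1,4), (1,5), (2,5), (2,6), (3,5), (3,6), (4,6)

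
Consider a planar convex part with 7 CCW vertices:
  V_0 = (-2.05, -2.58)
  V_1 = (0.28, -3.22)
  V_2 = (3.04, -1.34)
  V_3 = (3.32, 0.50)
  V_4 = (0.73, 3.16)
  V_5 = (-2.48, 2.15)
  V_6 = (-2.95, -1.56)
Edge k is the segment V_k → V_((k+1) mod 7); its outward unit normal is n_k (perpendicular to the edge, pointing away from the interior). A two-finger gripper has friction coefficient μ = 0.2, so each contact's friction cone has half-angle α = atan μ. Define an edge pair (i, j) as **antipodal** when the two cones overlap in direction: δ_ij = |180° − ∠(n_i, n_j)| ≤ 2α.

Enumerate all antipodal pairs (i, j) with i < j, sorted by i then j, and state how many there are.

α = atan 0.2 = 11.31°;  2α = 22.62°
n_0 = (-0.2649, -0.9643)
n_1 = (+0.5630, -0.8265)
n_2 = (+0.9886, -0.1504)
n_3 = (+0.7165, +0.6976)
n_4 = (-0.3001, +0.9539)
n_5 = (-0.9921, +0.1257)
n_6 = (-0.7498, -0.6616)
  (0,1): δ = 130.38°  ·
  (0,2): δ = 83.29°  ·
  (0,3): δ = 30.40°  ·
  (0,4): δ = 32.82°  ·
  (0,5): δ = 98.14°  ·
  (0,6): δ = 146.78°  ·
  (1,2): δ = 132.91°  ·
  (1,3): δ = 80.03°  ·
  (1,4): δ = 16.80°  ✓
  (1,5): δ = 48.52°  ·
  (1,6): δ = 97.16°  ·
  (2,3): δ = 127.11°  ·
  (2,4): δ = 63.88°  ·
  (2,5): δ = 1.43°  ✓
  (2,6): δ = 50.08°  ·
  (3,4): δ = 116.77°  ·
  (3,5): δ = 51.46°  ·
  (3,6): δ = 2.81°  ✓
  (4,5): δ = 114.69°  ·
  (4,6): δ = 66.04°  ·
  (5,6): δ = 131.36°  ·
antipodal pairs: 3

count = 3; pairs: (1,4), (2,5), (3,6)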